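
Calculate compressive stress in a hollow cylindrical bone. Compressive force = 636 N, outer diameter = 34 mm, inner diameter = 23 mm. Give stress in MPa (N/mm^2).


A = pi*(r_o^2 - r_i^2)
r_o = 17 mm, r_i = 11.5 mm
A = 492.445 mm^2
sigma = F/A = 636 / 492.445
sigma = 1.292 MPa


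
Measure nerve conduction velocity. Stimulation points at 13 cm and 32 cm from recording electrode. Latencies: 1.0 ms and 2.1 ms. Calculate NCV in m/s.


Distance = (32 - 13) / 100 = 0.19 m
dt = (2.1 - 1.0) / 1000 = 0.0011 s
NCV = dist / dt = 172.7 m/s


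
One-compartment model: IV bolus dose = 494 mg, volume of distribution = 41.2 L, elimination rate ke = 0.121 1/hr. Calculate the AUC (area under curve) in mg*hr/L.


C0 = Dose/Vd = 494/41.2 = 11.9903 mg/L
AUC = C0/ke = 11.9903/0.121
AUC = 99.09 mg*hr/L


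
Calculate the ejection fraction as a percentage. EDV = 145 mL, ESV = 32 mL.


SV = EDV - ESV = 145 - 32 = 113 mL
EF = SV/EDV * 100 = 113/145 * 100
EF = 77.93%


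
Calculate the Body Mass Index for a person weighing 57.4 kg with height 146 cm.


BMI = weight / height^2
height = 146 cm = 1.46 m
BMI = 57.4 / 1.46^2
BMI = 26.93 kg/m^2


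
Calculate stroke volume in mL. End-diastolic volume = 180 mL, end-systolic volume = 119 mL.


SV = EDV - ESV
SV = 180 - 119
SV = 61 mL


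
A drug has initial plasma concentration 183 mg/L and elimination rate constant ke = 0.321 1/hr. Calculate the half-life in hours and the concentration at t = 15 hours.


t_half = ln(2) / ke = 0.693147 / 0.321 = 2.159 hr
C(t) = C0 * exp(-ke*t) = 183 * exp(-0.321*15)
C(15) = 1.484 mg/L


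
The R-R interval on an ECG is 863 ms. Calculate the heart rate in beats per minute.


HR = 60 / RR_interval(s)
RR = 863 ms = 0.863 s
HR = 60 / 0.863 = 69.52 bpm


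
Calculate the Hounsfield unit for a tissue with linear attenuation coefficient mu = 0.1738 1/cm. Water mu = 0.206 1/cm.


HU = ((mu_tissue - mu_water) / mu_water) * 1000
HU = ((0.1738 - 0.206) / 0.206) * 1000
HU = -156.3


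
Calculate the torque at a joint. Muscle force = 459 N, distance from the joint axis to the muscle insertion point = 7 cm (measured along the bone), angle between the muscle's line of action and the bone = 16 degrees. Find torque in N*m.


Torque = F * d * sin(theta)   (moment arm = d*sin(theta))
d = 7 cm = 0.07 m
Torque = 459 * 0.07 * sin(16)
Torque = 8.856 N*m


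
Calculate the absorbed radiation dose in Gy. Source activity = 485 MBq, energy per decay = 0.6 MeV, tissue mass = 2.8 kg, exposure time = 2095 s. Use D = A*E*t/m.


A = 485 MBq = 4.8500e+08 Bq
E = 0.6 MeV = 9.612e-14 J
D = A*E*t/m = 4.8500e+08*9.612e-14*2095/2.8
D = 0.03488 Gy


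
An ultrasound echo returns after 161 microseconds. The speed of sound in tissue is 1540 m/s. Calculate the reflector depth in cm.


depth = c * t / 2
t = 161 us = 1.6100e-04 s
depth = 1540 * 1.6100e-04 / 2
depth = 0.12397 m = 12.397 cm


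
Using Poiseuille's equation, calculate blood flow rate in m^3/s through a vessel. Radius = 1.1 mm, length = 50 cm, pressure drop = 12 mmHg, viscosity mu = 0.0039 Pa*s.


Q = pi*r^4*dP / (8*mu*L)
r = 0.0011 m, L = 0.5 m
dP = 12 mmHg = 1599.864 Pa
Q = 4.7171e-07 m^3/s


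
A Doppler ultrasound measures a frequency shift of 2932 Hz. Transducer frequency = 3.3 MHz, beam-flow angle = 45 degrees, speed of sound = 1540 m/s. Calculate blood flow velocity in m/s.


v = fd * c / (2 * f0 * cos(theta))
v = 2932 * 1540 / (2 * 3.3000e+06 * cos(45))
v = 0.9675 m/s


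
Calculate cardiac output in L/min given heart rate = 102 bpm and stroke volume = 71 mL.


CO = HR * SV
CO = 102 * 71 / 1000
CO = 7.242 L/min


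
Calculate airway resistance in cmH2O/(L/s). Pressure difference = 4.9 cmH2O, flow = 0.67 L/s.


R = dP / flow
R = 4.9 / 0.67
R = 7.313 cmH2O/(L/s)


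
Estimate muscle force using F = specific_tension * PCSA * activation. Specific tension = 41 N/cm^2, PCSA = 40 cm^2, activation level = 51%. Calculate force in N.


F = sigma * PCSA * activation
F = 41 * 40 * 0.51
F = 836.4 N


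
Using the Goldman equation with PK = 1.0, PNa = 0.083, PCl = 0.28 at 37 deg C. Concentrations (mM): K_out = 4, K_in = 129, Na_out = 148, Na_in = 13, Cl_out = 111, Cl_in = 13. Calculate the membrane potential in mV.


Vm = (RT/F)*ln((PK*Ko + PNa*Nao + PCl*Cli)/(PK*Ki + PNa*Nai + PCl*Clo))
Numer = 19.924, Denom = 161.159
Vm = -55.87 mV


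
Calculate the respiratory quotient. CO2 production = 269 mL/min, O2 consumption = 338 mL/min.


RQ = VCO2 / VO2
RQ = 269 / 338
RQ = 0.7959


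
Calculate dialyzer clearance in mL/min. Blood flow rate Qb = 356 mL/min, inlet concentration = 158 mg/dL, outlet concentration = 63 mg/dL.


K = Qb * (Cb_in - Cb_out) / Cb_in
K = 356 * (158 - 63) / 158
K = 214.1 mL/min


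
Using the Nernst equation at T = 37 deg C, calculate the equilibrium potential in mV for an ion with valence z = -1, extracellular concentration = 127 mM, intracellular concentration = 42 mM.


E = (RT/(zF)) * ln(C_out/C_in)
T = 37 + 273.15 = 310.15 K
E = (8.314 * 310.15 / (-1 * 96485)) * ln(127/42)
E = -29.57 mV


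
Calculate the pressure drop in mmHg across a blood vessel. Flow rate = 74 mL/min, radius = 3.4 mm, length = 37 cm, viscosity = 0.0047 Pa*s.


dP = 8*mu*L*Q / (pi*r^4)
Q = 74 mL/min = 1.23333e-06 m^3/s
dP = 40.8699 Pa = 40.8699 / 133.322 mmHg = 0.3066 mmHg


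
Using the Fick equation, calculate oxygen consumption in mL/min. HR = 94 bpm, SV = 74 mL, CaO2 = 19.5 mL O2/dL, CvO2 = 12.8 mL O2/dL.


CO = HR*SV = 94*74/1000 = 6.956 L/min
a-v O2 diff = 19.5 - 12.8 = 6.7 mL/dL
VO2 = CO * (CaO2-CvO2) * 10 dL/L
VO2 = 6.956 * 6.7 * 10
VO2 = 466.1 mL/min


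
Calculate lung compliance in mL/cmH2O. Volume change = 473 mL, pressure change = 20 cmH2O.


C = dV / dP
C = 473 / 20
C = 23.65 mL/cmH2O


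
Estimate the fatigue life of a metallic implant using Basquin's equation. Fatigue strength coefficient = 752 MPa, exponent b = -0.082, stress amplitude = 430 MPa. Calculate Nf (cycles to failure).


sigma_a = sigma_f' * (2Nf)^b
2Nf = (sigma_a/sigma_f')^(1/b)
2Nf = (430/752)^(1/-0.082)
2Nf = 912.76369
Nf = 456.4


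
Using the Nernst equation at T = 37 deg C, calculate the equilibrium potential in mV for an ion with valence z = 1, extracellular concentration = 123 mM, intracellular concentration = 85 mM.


E = (RT/(zF)) * ln(C_out/C_in)
T = 37 + 273.15 = 310.15 K
E = (8.314 * 310.15 / (1 * 96485)) * ln(123/85)
E = 9.876 mV


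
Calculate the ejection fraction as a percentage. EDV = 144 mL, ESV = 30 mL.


SV = EDV - ESV = 144 - 30 = 114 mL
EF = SV/EDV * 100 = 114/144 * 100
EF = 79.17%


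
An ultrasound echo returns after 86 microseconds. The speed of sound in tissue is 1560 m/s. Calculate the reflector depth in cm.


depth = c * t / 2
t = 86 us = 8.6000e-05 s
depth = 1560 * 8.6000e-05 / 2
depth = 0.06708 m = 6.708 cm


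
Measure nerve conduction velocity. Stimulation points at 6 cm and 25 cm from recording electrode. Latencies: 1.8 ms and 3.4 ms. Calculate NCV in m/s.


Distance = (25 - 6) / 100 = 0.19 m
dt = (3.4 - 1.8) / 1000 = 0.0016 s
NCV = dist / dt = 118.8 m/s


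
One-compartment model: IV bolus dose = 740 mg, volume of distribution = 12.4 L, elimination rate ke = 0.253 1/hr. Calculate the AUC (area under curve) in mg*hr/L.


C0 = Dose/Vd = 740/12.4 = 59.6774 mg/L
AUC = C0/ke = 59.6774/0.253
AUC = 235.9 mg*hr/L


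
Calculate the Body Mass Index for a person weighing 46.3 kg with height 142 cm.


BMI = weight / height^2
height = 142 cm = 1.42 m
BMI = 46.3 / 1.42^2
BMI = 22.96 kg/m^2


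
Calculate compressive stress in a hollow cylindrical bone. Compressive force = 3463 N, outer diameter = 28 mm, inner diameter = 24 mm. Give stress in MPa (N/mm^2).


A = pi*(r_o^2 - r_i^2)
r_o = 14 mm, r_i = 12 mm
A = 163.363 mm^2
sigma = F/A = 3463 / 163.363
sigma = 21.2 MPa


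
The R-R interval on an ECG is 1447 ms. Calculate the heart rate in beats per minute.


HR = 60 / RR_interval(s)
RR = 1447 ms = 1.447 s
HR = 60 / 1.447 = 41.47 bpm


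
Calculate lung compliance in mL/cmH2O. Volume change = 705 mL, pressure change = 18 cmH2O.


C = dV / dP
C = 705 / 18
C = 39.17 mL/cmH2O


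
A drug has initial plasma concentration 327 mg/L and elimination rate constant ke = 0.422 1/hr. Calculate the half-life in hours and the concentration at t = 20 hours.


t_half = ln(2) / ke = 0.693147 / 0.422 = 1.643 hr
C(t) = C0 * exp(-ke*t) = 327 * exp(-0.422*20)
C(20) = 0.07065 mg/L


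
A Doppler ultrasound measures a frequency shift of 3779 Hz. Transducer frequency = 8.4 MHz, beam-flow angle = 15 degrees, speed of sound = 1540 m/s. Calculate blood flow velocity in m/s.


v = fd * c / (2 * f0 * cos(theta))
v = 3779 * 1540 / (2 * 8.4000e+06 * cos(15))
v = 0.3586 m/s


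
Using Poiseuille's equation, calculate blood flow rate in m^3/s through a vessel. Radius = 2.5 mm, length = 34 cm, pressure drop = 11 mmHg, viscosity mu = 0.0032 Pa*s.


Q = pi*r^4*dP / (8*mu*L)
r = 0.0025 m, L = 0.34 m
dP = 11 mmHg = 1466.542 Pa
Q = 2.0677e-05 m^3/s


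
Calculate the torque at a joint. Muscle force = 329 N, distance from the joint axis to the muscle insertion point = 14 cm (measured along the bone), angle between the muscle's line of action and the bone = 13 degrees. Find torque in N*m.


Torque = F * d * sin(theta)   (moment arm = d*sin(theta))
d = 14 cm = 0.14 m
Torque = 329 * 0.14 * sin(13)
Torque = 10.36 N*m


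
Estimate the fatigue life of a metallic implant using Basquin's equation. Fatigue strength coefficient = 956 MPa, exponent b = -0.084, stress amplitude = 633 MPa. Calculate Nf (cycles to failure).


sigma_a = sigma_f' * (2Nf)^b
2Nf = (sigma_a/sigma_f')^(1/b)
2Nf = (633/956)^(1/-0.084)
2Nf = 135.39337
Nf = 67.7


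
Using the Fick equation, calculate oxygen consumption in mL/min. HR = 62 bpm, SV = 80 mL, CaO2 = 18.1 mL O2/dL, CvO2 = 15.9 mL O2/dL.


CO = HR*SV = 62*80/1000 = 4.96 L/min
a-v O2 diff = 18.1 - 15.9 = 2.2 mL/dL
VO2 = CO * (CaO2-CvO2) * 10 dL/L
VO2 = 4.96 * 2.2 * 10
VO2 = 109.1 mL/min


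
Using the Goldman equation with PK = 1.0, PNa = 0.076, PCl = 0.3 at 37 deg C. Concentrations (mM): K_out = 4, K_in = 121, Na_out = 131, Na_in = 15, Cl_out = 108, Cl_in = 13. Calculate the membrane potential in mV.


Vm = (RT/F)*ln((PK*Ko + PNa*Nao + PCl*Cli)/(PK*Ki + PNa*Nai + PCl*Clo))
Numer = 17.856, Denom = 154.54
Vm = -57.68 mV


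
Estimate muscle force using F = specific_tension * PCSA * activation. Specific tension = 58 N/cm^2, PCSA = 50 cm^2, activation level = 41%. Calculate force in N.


F = sigma * PCSA * activation
F = 58 * 50 * 0.41
F = 1189 N


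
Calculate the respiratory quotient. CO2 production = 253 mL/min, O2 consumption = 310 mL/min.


RQ = VCO2 / VO2
RQ = 253 / 310
RQ = 0.8161


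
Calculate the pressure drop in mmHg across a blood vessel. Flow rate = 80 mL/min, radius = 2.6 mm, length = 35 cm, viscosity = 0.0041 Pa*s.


dP = 8*mu*L*Q / (pi*r^4)
Q = 80 mL/min = 1.33333e-06 m^3/s
dP = 106.619 Pa = 106.619 / 133.322 mmHg = 0.7997 mmHg


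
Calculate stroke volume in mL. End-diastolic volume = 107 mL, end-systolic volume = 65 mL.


SV = EDV - ESV
SV = 107 - 65
SV = 42 mL


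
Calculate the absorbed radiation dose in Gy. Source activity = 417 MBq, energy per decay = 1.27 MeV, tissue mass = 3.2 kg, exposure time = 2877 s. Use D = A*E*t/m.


A = 417 MBq = 4.1700e+08 Bq
E = 1.27 MeV = 2.03454e-13 J
D = A*E*t/m = 4.1700e+08*2.03454e-13*2877/3.2
D = 0.07628 Gy


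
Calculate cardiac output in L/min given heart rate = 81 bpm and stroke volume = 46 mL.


CO = HR * SV
CO = 81 * 46 / 1000
CO = 3.726 L/min


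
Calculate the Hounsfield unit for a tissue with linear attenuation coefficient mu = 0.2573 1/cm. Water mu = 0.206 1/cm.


HU = ((mu_tissue - mu_water) / mu_water) * 1000
HU = ((0.2573 - 0.206) / 0.206) * 1000
HU = 249


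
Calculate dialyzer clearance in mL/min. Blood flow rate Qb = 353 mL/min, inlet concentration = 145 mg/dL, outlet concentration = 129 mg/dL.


K = Qb * (Cb_in - Cb_out) / Cb_in
K = 353 * (145 - 129) / 145
K = 38.95 mL/min


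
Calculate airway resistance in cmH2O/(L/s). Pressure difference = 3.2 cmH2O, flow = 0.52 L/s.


R = dP / flow
R = 3.2 / 0.52
R = 6.154 cmH2O/(L/s)


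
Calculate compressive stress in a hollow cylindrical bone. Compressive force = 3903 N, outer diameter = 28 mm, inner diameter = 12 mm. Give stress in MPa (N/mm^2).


A = pi*(r_o^2 - r_i^2)
r_o = 14 mm, r_i = 6 mm
A = 502.655 mm^2
sigma = F/A = 3903 / 502.655
sigma = 7.765 MPa


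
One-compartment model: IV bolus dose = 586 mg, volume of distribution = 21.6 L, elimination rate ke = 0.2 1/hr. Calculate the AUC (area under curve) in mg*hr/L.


C0 = Dose/Vd = 586/21.6 = 27.1296 mg/L
AUC = C0/ke = 27.1296/0.2
AUC = 135.6 mg*hr/L


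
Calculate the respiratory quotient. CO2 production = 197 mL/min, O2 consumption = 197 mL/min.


RQ = VCO2 / VO2
RQ = 197 / 197
RQ = 1


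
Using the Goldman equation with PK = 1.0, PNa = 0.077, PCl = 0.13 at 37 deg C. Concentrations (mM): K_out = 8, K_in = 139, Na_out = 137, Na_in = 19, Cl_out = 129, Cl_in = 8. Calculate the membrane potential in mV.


Vm = (RT/F)*ln((PK*Ko + PNa*Nao + PCl*Cli)/(PK*Ki + PNa*Nai + PCl*Clo))
Numer = 19.589, Denom = 157.233
Vm = -55.66 mV


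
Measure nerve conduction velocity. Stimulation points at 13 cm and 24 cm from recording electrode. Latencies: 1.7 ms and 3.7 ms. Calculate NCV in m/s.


Distance = (24 - 13) / 100 = 0.11 m
dt = (3.7 - 1.7) / 1000 = 0.002 s
NCV = dist / dt = 55 m/s


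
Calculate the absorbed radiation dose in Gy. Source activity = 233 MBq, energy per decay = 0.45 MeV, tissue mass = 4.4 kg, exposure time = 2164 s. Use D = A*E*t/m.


A = 233 MBq = 2.3300e+08 Bq
E = 0.45 MeV = 7.209e-14 J
D = A*E*t/m = 2.3300e+08*7.209e-14*2164/4.4
D = 0.008261 Gy


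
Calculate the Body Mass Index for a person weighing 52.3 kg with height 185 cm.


BMI = weight / height^2
height = 185 cm = 1.85 m
BMI = 52.3 / 1.85^2
BMI = 15.28 kg/m^2


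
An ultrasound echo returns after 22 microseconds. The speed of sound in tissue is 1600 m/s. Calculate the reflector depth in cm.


depth = c * t / 2
t = 22 us = 2.2000e-05 s
depth = 1600 * 2.2000e-05 / 2
depth = 0.0176 m = 1.76 cm


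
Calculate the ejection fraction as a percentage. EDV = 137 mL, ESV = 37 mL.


SV = EDV - ESV = 137 - 37 = 100 mL
EF = SV/EDV * 100 = 100/137 * 100
EF = 72.99%


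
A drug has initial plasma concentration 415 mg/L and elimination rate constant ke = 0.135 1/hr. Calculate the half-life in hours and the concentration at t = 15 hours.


t_half = ln(2) / ke = 0.693147 / 0.135 = 5.134 hr
C(t) = C0 * exp(-ke*t) = 415 * exp(-0.135*15)
C(15) = 54.78 mg/L


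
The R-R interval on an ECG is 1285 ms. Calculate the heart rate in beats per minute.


HR = 60 / RR_interval(s)
RR = 1285 ms = 1.285 s
HR = 60 / 1.285 = 46.69 bpm


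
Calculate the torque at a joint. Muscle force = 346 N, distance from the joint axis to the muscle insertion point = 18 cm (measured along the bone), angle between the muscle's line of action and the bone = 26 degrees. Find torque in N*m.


Torque = F * d * sin(theta)   (moment arm = d*sin(theta))
d = 18 cm = 0.18 m
Torque = 346 * 0.18 * sin(26)
Torque = 27.3 N*m


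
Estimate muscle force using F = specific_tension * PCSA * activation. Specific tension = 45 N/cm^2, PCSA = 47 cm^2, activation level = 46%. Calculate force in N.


F = sigma * PCSA * activation
F = 45 * 47 * 0.46
F = 972.9 N


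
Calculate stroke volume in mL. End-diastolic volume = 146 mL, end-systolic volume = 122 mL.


SV = EDV - ESV
SV = 146 - 122
SV = 24 mL


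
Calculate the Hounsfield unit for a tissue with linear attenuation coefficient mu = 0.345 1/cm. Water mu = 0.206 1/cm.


HU = ((mu_tissue - mu_water) / mu_water) * 1000
HU = ((0.345 - 0.206) / 0.206) * 1000
HU = 674.8


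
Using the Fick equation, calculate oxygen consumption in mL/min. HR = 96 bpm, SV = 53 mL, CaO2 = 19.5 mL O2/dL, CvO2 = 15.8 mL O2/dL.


CO = HR*SV = 96*53/1000 = 5.088 L/min
a-v O2 diff = 19.5 - 15.8 = 3.7 mL/dL
VO2 = CO * (CaO2-CvO2) * 10 dL/L
VO2 = 5.088 * 3.7 * 10
VO2 = 188.3 mL/min


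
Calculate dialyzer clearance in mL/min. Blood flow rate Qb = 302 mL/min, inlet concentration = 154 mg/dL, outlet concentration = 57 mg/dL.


K = Qb * (Cb_in - Cb_out) / Cb_in
K = 302 * (154 - 57) / 154
K = 190.2 mL/min


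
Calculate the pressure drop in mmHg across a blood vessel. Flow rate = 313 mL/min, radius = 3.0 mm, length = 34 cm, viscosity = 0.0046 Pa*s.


dP = 8*mu*L*Q / (pi*r^4)
Q = 313 mL/min = 5.21667e-06 m^3/s
dP = 256.499 Pa = 256.499 / 133.322 mmHg = 1.924 mmHg


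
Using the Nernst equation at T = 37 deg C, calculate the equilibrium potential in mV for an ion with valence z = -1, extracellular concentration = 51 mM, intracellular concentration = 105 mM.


E = (RT/(zF)) * ln(C_out/C_in)
T = 37 + 273.15 = 310.15 K
E = (8.314 * 310.15 / (-1 * 96485)) * ln(51/105)
E = 19.3 mV


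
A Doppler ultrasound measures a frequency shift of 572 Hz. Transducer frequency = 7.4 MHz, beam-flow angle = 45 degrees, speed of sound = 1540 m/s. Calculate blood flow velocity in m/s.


v = fd * c / (2 * f0 * cos(theta))
v = 572 * 1540 / (2 * 7.4000e+06 * cos(45))
v = 0.08417 m/s


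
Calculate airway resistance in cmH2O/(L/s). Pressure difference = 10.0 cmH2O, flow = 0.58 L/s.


R = dP / flow
R = 10.0 / 0.58
R = 17.24 cmH2O/(L/s)


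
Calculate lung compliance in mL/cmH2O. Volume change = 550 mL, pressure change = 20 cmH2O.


C = dV / dP
C = 550 / 20
C = 27.5 mL/cmH2O


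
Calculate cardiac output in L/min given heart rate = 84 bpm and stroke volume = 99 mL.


CO = HR * SV
CO = 84 * 99 / 1000
CO = 8.316 L/min


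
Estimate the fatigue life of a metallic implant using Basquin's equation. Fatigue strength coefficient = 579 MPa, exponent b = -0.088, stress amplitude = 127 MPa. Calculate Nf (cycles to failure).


sigma_a = sigma_f' * (2Nf)^b
2Nf = (sigma_a/sigma_f')^(1/b)
2Nf = (127/579)^(1/-0.088)
2Nf = 30705355
Nf = 1.5353e+07


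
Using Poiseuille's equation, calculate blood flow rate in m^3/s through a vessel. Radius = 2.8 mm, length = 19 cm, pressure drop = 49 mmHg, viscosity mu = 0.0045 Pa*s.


Q = pi*r^4*dP / (8*mu*L)
r = 0.0028 m, L = 0.19 m
dP = 49 mmHg = 6532.778 Pa
Q = 1.8443e-04 m^3/s


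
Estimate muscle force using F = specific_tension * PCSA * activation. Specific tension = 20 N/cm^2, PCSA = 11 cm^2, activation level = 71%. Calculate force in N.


F = sigma * PCSA * activation
F = 20 * 11 * 0.71
F = 156.2 N


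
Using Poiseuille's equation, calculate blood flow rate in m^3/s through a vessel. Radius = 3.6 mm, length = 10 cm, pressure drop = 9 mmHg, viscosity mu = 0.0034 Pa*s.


Q = pi*r^4*dP / (8*mu*L)
r = 0.0036 m, L = 0.1 m
dP = 9 mmHg = 1199.898 Pa
Q = 2.3277e-04 m^3/s


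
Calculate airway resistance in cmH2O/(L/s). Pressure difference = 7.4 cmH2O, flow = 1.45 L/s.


R = dP / flow
R = 7.4 / 1.45
R = 5.103 cmH2O/(L/s)


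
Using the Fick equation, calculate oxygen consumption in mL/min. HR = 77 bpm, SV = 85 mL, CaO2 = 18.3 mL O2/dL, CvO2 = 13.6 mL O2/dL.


CO = HR*SV = 77*85/1000 = 6.545 L/min
a-v O2 diff = 18.3 - 13.6 = 4.7 mL/dL
VO2 = CO * (CaO2-CvO2) * 10 dL/L
VO2 = 6.545 * 4.7 * 10
VO2 = 307.6 mL/min


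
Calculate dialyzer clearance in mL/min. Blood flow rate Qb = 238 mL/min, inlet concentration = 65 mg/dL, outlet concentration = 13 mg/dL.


K = Qb * (Cb_in - Cb_out) / Cb_in
K = 238 * (65 - 13) / 65
K = 190.4 mL/min


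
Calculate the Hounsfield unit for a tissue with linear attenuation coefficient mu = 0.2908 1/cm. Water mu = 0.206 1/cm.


HU = ((mu_tissue - mu_water) / mu_water) * 1000
HU = ((0.2908 - 0.206) / 0.206) * 1000
HU = 411.7


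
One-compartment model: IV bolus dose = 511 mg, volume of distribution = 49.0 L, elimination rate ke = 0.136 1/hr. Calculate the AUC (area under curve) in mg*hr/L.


C0 = Dose/Vd = 511/49.0 = 10.4286 mg/L
AUC = C0/ke = 10.4286/0.136
AUC = 76.68 mg*hr/L


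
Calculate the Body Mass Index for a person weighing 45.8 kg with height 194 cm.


BMI = weight / height^2
height = 194 cm = 1.94 m
BMI = 45.8 / 1.94^2
BMI = 12.17 kg/m^2


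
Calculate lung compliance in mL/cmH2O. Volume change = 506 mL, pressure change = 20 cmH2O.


C = dV / dP
C = 506 / 20
C = 25.3 mL/cmH2O


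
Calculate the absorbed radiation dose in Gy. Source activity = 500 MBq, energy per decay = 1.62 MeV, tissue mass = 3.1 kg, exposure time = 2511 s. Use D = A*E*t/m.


A = 500 MBq = 5.0000e+08 Bq
E = 1.62 MeV = 2.59524e-13 J
D = A*E*t/m = 5.0000e+08*2.59524e-13*2511/3.1
D = 0.1051 Gy


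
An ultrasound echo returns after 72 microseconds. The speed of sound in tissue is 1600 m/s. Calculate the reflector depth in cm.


depth = c * t / 2
t = 72 us = 7.2000e-05 s
depth = 1600 * 7.2000e-05 / 2
depth = 0.0576 m = 5.76 cm


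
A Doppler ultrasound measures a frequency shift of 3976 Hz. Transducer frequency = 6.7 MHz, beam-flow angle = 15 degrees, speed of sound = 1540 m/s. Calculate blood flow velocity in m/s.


v = fd * c / (2 * f0 * cos(theta))
v = 3976 * 1540 / (2 * 6.7000e+06 * cos(15))
v = 0.4731 m/s


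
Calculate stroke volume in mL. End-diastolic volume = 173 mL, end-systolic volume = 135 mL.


SV = EDV - ESV
SV = 173 - 135
SV = 38 mL


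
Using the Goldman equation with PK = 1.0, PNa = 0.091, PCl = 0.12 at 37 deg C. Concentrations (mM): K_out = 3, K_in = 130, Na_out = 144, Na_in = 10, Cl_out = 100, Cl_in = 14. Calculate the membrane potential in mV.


Vm = (RT/F)*ln((PK*Ko + PNa*Nao + PCl*Cli)/(PK*Ki + PNa*Nai + PCl*Clo))
Numer = 17.784, Denom = 142.91
Vm = -55.69 mV


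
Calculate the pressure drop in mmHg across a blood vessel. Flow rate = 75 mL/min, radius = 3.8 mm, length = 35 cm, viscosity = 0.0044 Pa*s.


dP = 8*mu*L*Q / (pi*r^4)
Q = 75 mL/min = 1.25e-06 m^3/s
dP = 23.5091 Pa = 23.5091 / 133.322 mmHg = 0.1763 mmHg


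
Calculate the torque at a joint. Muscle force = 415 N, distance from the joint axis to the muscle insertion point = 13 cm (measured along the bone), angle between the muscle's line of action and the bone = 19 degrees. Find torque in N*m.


Torque = F * d * sin(theta)   (moment arm = d*sin(theta))
d = 13 cm = 0.13 m
Torque = 415 * 0.13 * sin(19)
Torque = 17.56 N*m


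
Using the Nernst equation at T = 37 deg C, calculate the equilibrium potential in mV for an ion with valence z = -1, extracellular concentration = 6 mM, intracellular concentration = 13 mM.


E = (RT/(zF)) * ln(C_out/C_in)
T = 37 + 273.15 = 310.15 K
E = (8.314 * 310.15 / (-1 * 96485)) * ln(6/13)
E = 20.66 mV


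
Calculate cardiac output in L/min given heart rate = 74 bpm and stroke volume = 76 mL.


CO = HR * SV
CO = 74 * 76 / 1000
CO = 5.624 L/min


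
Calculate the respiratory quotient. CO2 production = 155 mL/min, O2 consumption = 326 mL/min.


RQ = VCO2 / VO2
RQ = 155 / 326
RQ = 0.4755


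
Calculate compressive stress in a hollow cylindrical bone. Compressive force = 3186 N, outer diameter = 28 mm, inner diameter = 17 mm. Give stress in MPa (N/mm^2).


A = pi*(r_o^2 - r_i^2)
r_o = 14 mm, r_i = 8.5 mm
A = 388.772 mm^2
sigma = F/A = 3186 / 388.772
sigma = 8.195 MPa


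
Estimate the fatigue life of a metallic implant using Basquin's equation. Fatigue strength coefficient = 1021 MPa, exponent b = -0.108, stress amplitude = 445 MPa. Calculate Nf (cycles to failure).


sigma_a = sigma_f' * (2Nf)^b
2Nf = (sigma_a/sigma_f')^(1/b)
2Nf = (445/1021)^(1/-0.108)
2Nf = 2185.2318
Nf = 1093


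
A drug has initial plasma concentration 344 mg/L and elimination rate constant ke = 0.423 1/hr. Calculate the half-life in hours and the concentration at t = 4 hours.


t_half = ln(2) / ke = 0.693147 / 0.423 = 1.639 hr
C(t) = C0 * exp(-ke*t) = 344 * exp(-0.423*4)
C(4) = 63.35 mg/L


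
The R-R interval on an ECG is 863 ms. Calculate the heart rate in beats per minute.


HR = 60 / RR_interval(s)
RR = 863 ms = 0.863 s
HR = 60 / 0.863 = 69.52 bpm


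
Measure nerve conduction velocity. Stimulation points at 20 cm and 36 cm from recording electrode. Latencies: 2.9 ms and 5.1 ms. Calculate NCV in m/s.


Distance = (36 - 20) / 100 = 0.16 m
dt = (5.1 - 2.9) / 1000 = 0.0022 s
NCV = dist / dt = 72.73 m/s


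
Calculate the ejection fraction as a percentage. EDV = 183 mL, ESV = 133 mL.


SV = EDV - ESV = 183 - 133 = 50 mL
EF = SV/EDV * 100 = 50/183 * 100
EF = 27.32%


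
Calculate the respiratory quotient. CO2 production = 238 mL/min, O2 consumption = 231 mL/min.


RQ = VCO2 / VO2
RQ = 238 / 231
RQ = 1.03


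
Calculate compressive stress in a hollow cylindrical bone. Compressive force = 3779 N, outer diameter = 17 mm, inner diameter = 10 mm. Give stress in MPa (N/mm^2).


A = pi*(r_o^2 - r_i^2)
r_o = 8.5 mm, r_i = 5 mm
A = 148.44 mm^2
sigma = F/A = 3779 / 148.44
sigma = 25.46 MPa


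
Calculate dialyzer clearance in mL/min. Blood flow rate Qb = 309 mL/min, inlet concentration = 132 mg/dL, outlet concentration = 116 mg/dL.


K = Qb * (Cb_in - Cb_out) / Cb_in
K = 309 * (132 - 116) / 132
K = 37.45 mL/min


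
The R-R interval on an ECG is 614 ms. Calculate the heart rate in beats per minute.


HR = 60 / RR_interval(s)
RR = 614 ms = 0.614 s
HR = 60 / 0.614 = 97.72 bpm


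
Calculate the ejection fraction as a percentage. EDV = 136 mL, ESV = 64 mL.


SV = EDV - ESV = 136 - 64 = 72 mL
EF = SV/EDV * 100 = 72/136 * 100
EF = 52.94%


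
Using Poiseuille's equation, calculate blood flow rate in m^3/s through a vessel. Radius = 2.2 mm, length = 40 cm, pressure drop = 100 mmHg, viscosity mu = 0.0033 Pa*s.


Q = pi*r^4*dP / (8*mu*L)
r = 0.0022 m, L = 0.4 m
dP = 100 mmHg = 13332.2 Pa
Q = 9.2913e-05 m^3/s


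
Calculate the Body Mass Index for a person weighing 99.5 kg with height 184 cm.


BMI = weight / height^2
height = 184 cm = 1.84 m
BMI = 99.5 / 1.84^2
BMI = 29.39 kg/m^2


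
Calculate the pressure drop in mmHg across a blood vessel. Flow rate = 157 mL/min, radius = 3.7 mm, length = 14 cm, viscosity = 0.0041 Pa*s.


dP = 8*mu*L*Q / (pi*r^4)
Q = 157 mL/min = 2.61667e-06 m^3/s
dP = 20.4077 Pa = 20.4077 / 133.322 mmHg = 0.1531 mmHg


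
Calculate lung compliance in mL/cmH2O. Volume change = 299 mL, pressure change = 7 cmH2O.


C = dV / dP
C = 299 / 7
C = 42.71 mL/cmH2O


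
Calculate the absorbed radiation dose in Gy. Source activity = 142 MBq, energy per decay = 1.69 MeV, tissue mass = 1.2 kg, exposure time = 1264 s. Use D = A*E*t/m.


A = 142 MBq = 1.4200e+08 Bq
E = 1.69 MeV = 2.70738e-13 J
D = A*E*t/m = 1.4200e+08*2.70738e-13*1264/1.2
D = 0.0405 Gy


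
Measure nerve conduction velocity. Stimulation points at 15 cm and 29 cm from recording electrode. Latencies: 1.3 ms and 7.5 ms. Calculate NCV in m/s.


Distance = (29 - 15) / 100 = 0.14 m
dt = (7.5 - 1.3) / 1000 = 0.0062 s
NCV = dist / dt = 22.58 m/s


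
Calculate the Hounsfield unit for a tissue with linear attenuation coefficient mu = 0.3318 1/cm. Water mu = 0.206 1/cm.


HU = ((mu_tissue - mu_water) / mu_water) * 1000
HU = ((0.3318 - 0.206) / 0.206) * 1000
HU = 610.7


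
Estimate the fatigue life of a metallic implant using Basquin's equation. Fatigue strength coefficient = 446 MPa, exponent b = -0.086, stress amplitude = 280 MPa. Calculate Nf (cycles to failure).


sigma_a = sigma_f' * (2Nf)^b
2Nf = (sigma_a/sigma_f')^(1/b)
2Nf = (280/446)^(1/-0.086)
2Nf = 224.33309
Nf = 112.2


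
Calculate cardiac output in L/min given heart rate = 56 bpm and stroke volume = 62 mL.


CO = HR * SV
CO = 56 * 62 / 1000
CO = 3.472 L/min


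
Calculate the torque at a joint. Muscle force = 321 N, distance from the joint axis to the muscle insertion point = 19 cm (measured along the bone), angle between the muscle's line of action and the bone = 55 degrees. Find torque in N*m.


Torque = F * d * sin(theta)   (moment arm = d*sin(theta))
d = 19 cm = 0.19 m
Torque = 321 * 0.19 * sin(55)
Torque = 49.96 N*m


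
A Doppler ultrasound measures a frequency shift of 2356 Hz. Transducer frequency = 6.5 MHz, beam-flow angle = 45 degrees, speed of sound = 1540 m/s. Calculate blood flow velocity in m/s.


v = fd * c / (2 * f0 * cos(theta))
v = 2356 * 1540 / (2 * 6.5000e+06 * cos(45))
v = 0.3947 m/s


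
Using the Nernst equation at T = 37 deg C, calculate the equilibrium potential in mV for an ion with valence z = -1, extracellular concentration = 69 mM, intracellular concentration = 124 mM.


E = (RT/(zF)) * ln(C_out/C_in)
T = 37 + 273.15 = 310.15 K
E = (8.314 * 310.15 / (-1 * 96485)) * ln(69/124)
E = 15.67 mV


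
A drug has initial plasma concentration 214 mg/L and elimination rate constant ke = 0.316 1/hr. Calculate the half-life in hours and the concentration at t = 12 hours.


t_half = ln(2) / ke = 0.693147 / 0.316 = 2.194 hr
C(t) = C0 * exp(-ke*t) = 214 * exp(-0.316*12)
C(12) = 4.826 mg/L


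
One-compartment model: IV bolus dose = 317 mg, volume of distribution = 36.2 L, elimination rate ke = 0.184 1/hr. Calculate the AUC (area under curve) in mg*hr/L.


C0 = Dose/Vd = 317/36.2 = 8.75691 mg/L
AUC = C0/ke = 8.75691/0.184
AUC = 47.59 mg*hr/L


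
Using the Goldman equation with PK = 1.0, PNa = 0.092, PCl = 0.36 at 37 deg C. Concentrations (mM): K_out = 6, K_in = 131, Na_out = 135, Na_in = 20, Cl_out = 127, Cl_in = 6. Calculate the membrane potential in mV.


Vm = (RT/F)*ln((PK*Ko + PNa*Nao + PCl*Cli)/(PK*Ki + PNa*Nai + PCl*Clo))
Numer = 20.58, Denom = 178.56
Vm = -57.74 mV


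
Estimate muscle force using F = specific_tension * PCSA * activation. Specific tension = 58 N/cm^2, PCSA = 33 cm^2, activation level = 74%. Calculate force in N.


F = sigma * PCSA * activation
F = 58 * 33 * 0.74
F = 1416 N


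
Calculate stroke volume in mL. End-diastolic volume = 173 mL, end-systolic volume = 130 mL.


SV = EDV - ESV
SV = 173 - 130
SV = 43 mL


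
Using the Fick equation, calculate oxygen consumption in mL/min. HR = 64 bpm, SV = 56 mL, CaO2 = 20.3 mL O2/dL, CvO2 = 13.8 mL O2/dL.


CO = HR*SV = 64*56/1000 = 3.584 L/min
a-v O2 diff = 20.3 - 13.8 = 6.5 mL/dL
VO2 = CO * (CaO2-CvO2) * 10 dL/L
VO2 = 3.584 * 6.5 * 10
VO2 = 233 mL/min


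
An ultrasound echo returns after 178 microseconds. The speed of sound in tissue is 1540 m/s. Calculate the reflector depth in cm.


depth = c * t / 2
t = 178 us = 1.7800e-04 s
depth = 1540 * 1.7800e-04 / 2
depth = 0.13706 m = 13.706 cm


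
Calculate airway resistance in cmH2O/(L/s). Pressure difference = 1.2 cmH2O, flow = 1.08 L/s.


R = dP / flow
R = 1.2 / 1.08
R = 1.111 cmH2O/(L/s)


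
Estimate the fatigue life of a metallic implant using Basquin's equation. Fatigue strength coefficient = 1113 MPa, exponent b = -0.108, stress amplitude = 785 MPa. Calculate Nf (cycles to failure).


sigma_a = sigma_f' * (2Nf)^b
2Nf = (sigma_a/sigma_f')^(1/b)
2Nf = (785/1113)^(1/-0.108)
2Nf = 25.347777
Nf = 12.67


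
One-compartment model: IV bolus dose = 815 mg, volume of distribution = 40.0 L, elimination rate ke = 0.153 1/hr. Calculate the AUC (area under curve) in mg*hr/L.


C0 = Dose/Vd = 815/40.0 = 20.375 mg/L
AUC = C0/ke = 20.375/0.153
AUC = 133.2 mg*hr/L


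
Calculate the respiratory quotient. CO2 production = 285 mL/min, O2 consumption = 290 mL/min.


RQ = VCO2 / VO2
RQ = 285 / 290
RQ = 0.9828


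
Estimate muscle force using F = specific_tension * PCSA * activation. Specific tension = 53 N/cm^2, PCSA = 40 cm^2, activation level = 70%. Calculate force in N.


F = sigma * PCSA * activation
F = 53 * 40 * 0.7
F = 1484 N


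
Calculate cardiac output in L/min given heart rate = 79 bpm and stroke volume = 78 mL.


CO = HR * SV
CO = 79 * 78 / 1000
CO = 6.162 L/min


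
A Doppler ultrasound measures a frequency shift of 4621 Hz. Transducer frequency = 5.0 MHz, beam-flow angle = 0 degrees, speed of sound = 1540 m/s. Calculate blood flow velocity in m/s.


v = fd * c / (2 * f0 * cos(theta))
v = 4621 * 1540 / (2 * 5.0000e+06 * cos(0))
v = 0.7116 m/s


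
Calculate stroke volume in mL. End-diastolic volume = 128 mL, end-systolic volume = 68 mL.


SV = EDV - ESV
SV = 128 - 68
SV = 60 mL


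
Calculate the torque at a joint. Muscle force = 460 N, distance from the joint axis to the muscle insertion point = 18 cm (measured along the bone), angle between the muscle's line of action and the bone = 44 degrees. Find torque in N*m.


Torque = F * d * sin(theta)   (moment arm = d*sin(theta))
d = 18 cm = 0.18 m
Torque = 460 * 0.18 * sin(44)
Torque = 57.52 N*m


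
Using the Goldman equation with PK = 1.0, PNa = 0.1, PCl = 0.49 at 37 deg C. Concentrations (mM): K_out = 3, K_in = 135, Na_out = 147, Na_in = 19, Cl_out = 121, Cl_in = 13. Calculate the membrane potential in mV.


Vm = (RT/F)*ln((PK*Ko + PNa*Nao + PCl*Cli)/(PK*Ki + PNa*Nai + PCl*Clo))
Numer = 24.07, Denom = 196.19
Vm = -56.07 mV


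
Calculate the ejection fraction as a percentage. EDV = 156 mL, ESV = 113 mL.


SV = EDV - ESV = 156 - 113 = 43 mL
EF = SV/EDV * 100 = 43/156 * 100
EF = 27.56%


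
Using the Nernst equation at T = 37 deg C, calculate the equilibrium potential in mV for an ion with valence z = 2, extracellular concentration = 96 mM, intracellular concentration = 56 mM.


E = (RT/(zF)) * ln(C_out/C_in)
T = 37 + 273.15 = 310.15 K
E = (8.314 * 310.15 / (2 * 96485)) * ln(96/56)
E = 7.202 mV


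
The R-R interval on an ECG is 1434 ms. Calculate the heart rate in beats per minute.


HR = 60 / RR_interval(s)
RR = 1434 ms = 1.434 s
HR = 60 / 1.434 = 41.84 bpm


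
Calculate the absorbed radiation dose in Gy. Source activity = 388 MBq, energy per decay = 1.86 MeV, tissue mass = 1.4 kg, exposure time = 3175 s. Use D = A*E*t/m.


A = 388 MBq = 3.8800e+08 Bq
E = 1.86 MeV = 2.97972e-13 J
D = A*E*t/m = 3.8800e+08*2.97972e-13*3175/1.4
D = 0.2622 Gy


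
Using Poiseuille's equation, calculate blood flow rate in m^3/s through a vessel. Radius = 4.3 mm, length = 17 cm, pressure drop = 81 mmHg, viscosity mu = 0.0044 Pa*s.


Q = pi*r^4*dP / (8*mu*L)
r = 0.0043 m, L = 0.17 m
dP = 81 mmHg = 10799.082 Pa
Q = 0.001938 m^3/s


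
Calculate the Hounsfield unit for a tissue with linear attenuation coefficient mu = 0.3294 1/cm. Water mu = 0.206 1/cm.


HU = ((mu_tissue - mu_water) / mu_water) * 1000
HU = ((0.3294 - 0.206) / 0.206) * 1000
HU = 599


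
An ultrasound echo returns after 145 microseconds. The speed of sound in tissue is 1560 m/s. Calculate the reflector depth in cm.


depth = c * t / 2
t = 145 us = 1.4500e-04 s
depth = 1560 * 1.4500e-04 / 2
depth = 0.1131 m = 11.31 cm


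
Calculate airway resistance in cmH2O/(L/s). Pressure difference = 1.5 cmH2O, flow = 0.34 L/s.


R = dP / flow
R = 1.5 / 0.34
R = 4.412 cmH2O/(L/s)


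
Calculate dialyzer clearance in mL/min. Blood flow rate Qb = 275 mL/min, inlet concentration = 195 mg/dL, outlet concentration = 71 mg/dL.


K = Qb * (Cb_in - Cb_out) / Cb_in
K = 275 * (195 - 71) / 195
K = 174.9 mL/min


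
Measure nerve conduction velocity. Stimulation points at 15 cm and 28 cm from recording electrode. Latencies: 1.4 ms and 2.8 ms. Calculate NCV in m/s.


Distance = (28 - 15) / 100 = 0.13 m
dt = (2.8 - 1.4) / 1000 = 0.0014 s
NCV = dist / dt = 92.86 m/s


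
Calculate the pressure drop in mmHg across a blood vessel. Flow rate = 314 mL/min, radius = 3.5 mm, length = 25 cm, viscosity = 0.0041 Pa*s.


dP = 8*mu*L*Q / (pi*r^4)
Q = 314 mL/min = 5.23333e-06 m^3/s
dP = 91.0269 Pa = 91.0269 / 133.322 mmHg = 0.6828 mmHg


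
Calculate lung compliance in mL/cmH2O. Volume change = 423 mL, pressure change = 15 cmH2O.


C = dV / dP
C = 423 / 15
C = 28.2 mL/cmH2O


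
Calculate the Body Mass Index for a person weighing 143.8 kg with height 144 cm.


BMI = weight / height^2
height = 144 cm = 1.44 m
BMI = 143.8 / 1.44^2
BMI = 69.35 kg/m^2


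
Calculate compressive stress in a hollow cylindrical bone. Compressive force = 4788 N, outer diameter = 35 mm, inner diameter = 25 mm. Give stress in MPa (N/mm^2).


A = pi*(r_o^2 - r_i^2)
r_o = 17.5 mm, r_i = 12.5 mm
A = 471.239 mm^2
sigma = F/A = 4788 / 471.239
sigma = 10.16 MPa


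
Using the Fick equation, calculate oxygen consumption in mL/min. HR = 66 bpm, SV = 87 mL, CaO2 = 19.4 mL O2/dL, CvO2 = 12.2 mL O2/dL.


CO = HR*SV = 66*87/1000 = 5.742 L/min
a-v O2 diff = 19.4 - 12.2 = 7.2 mL/dL
VO2 = CO * (CaO2-CvO2) * 10 dL/L
VO2 = 5.742 * 7.2 * 10
VO2 = 413.4 mL/min


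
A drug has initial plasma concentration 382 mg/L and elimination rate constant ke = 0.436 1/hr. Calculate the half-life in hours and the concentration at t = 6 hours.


t_half = ln(2) / ke = 0.693147 / 0.436 = 1.59 hr
C(t) = C0 * exp(-ke*t) = 382 * exp(-0.436*6)
C(6) = 27.92 mg/L


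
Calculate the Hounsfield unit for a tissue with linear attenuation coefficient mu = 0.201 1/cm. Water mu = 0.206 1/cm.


HU = ((mu_tissue - mu_water) / mu_water) * 1000
HU = ((0.201 - 0.206) / 0.206) * 1000
HU = -24.27


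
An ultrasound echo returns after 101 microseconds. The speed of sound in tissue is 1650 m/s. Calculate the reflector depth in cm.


depth = c * t / 2
t = 101 us = 1.0100e-04 s
depth = 1650 * 1.0100e-04 / 2
depth = 0.083325 m = 8.3325 cm


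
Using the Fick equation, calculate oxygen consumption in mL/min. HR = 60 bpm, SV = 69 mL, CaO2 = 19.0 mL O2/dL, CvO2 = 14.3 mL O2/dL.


CO = HR*SV = 60*69/1000 = 4.14 L/min
a-v O2 diff = 19.0 - 14.3 = 4.7 mL/dL
VO2 = CO * (CaO2-CvO2) * 10 dL/L
VO2 = 4.14 * 4.7 * 10
VO2 = 194.6 mL/min


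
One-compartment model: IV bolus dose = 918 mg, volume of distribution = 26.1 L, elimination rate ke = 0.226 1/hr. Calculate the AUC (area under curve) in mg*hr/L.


C0 = Dose/Vd = 918/26.1 = 35.1724 mg/L
AUC = C0/ke = 35.1724/0.226
AUC = 155.6 mg*hr/L


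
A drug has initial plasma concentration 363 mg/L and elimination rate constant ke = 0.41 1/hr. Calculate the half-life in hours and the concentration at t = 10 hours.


t_half = ln(2) / ke = 0.693147 / 0.41 = 1.691 hr
C(t) = C0 * exp(-ke*t) = 363 * exp(-0.41*10)
C(10) = 6.016 mg/L


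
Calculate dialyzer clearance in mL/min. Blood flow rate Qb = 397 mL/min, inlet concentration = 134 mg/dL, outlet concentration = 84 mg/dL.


K = Qb * (Cb_in - Cb_out) / Cb_in
K = 397 * (134 - 84) / 134
K = 148.1 mL/min


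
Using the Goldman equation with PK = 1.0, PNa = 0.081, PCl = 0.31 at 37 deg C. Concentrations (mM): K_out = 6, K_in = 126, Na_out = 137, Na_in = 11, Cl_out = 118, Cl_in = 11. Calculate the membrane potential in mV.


Vm = (RT/F)*ln((PK*Ko + PNa*Nao + PCl*Cli)/(PK*Ki + PNa*Nai + PCl*Clo))
Numer = 20.507, Denom = 163.471
Vm = -55.48 mV


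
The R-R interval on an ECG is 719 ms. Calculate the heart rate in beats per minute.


HR = 60 / RR_interval(s)
RR = 719 ms = 0.719 s
HR = 60 / 0.719 = 83.45 bpm


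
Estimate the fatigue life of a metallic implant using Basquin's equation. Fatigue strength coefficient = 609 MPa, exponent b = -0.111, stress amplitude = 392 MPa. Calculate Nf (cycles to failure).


sigma_a = sigma_f' * (2Nf)^b
2Nf = (sigma_a/sigma_f')^(1/b)
2Nf = (392/609)^(1/-0.111)
2Nf = 52.930346
Nf = 26.47


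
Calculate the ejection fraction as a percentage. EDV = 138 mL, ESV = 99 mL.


SV = EDV - ESV = 138 - 99 = 39 mL
EF = SV/EDV * 100 = 39/138 * 100
EF = 28.26%


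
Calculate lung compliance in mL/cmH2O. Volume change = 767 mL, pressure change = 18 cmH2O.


C = dV / dP
C = 767 / 18
C = 42.61 mL/cmH2O


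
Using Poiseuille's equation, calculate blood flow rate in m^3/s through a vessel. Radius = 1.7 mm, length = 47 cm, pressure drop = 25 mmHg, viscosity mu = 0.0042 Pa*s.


Q = pi*r^4*dP / (8*mu*L)
r = 0.0017 m, L = 0.47 m
dP = 25 mmHg = 3333.05 Pa
Q = 5.5380e-06 m^3/s


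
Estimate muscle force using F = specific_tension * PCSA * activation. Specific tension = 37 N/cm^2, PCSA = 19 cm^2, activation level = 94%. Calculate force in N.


F = sigma * PCSA * activation
F = 37 * 19 * 0.94
F = 660.8 N
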